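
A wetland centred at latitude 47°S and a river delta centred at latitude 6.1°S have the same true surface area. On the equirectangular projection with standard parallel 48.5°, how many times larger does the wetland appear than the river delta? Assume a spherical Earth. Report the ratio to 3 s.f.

With standard parallel φ₀ = 48.5°, the equirectangular projection gives x = Rλ cos φ₀, y = Rφ, so h = 1 and k = cos 48.5° / cos φ.
Areal scale at 47°: h·k = 1.000 × 0.9716 = 0.9716.
Areal scale at 6.1°: h·k = 1.000 × 0.6664 = 0.6664.
Ratio = 0.9716/0.6664 ≈ 1.46.

1.46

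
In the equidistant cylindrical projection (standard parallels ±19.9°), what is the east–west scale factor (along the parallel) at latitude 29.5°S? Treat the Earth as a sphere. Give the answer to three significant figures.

In the equirectangular projection with standard parallel φ₀ = 19.9° (x = Rλ cos φ₀, y = Rφ), meridians are true-scale (h = 1) and the parallel scale is k = cos φ₀ / cos φ.
k = cos 19.9° / cos 29.5° = 0.9403/0.8704 = 1.080.

1.08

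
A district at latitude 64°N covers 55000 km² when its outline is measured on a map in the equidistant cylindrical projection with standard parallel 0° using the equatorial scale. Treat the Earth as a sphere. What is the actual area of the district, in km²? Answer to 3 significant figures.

In the plate carrée (x = Rλ, y = Rφ), meridians are true-scale (h = 1) and parallels are stretched by k = sec φ.
Areal scale = h·k = 1 × sec φ; at 64°, h = 1.000, k = 2.281, so h·k = 2.281.
True area = apparent / (areal scale) = 55000 / 2.281 ≈ 24100 km².

24100 km²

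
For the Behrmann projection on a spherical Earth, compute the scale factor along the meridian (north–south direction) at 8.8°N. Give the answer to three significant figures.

Behrmann is a cylindrical equal-area projection with standard parallels at ±30°. Cylindrical equal-area (φ₀ = 30°): h = cos φ / cos 30° along meridians, k = cos 30° / cos φ along parallels; h·k = 1.
h = cos 8.8° / cos 30° = 0.9882/0.8660 = 1.141.

1.14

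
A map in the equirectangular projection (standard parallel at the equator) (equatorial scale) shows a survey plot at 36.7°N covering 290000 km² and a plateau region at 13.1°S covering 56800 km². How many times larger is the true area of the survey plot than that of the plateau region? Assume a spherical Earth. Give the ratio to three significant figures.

4.20

Plate carrée has h = 1 and k = sec φ, giving areal scale sec φ; true area = (apparent area) · cos φ.
True area of survey plot: 290000 × cos(36.7°) = 290000 × 0.8018 = 232500 km².
True area of plateau region: 56800 × cos(13.1°) = 56800 × 0.9740 = 55320 km².
Ratio = 232500 / 55320 ≈ 4.20.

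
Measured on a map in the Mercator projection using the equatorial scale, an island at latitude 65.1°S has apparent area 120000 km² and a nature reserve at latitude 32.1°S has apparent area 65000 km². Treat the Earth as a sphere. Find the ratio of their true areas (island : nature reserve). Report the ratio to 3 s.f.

On Mercator the areal scale is sec²φ, so true area = apparent × cos²φ.
True area of island: 120000 × cos²(65.1°) = 120000 × 0.1773 = 21270 km².
True area of nature reserve: 65000 × cos²(32.1°) = 65000 × 0.7176 = 46650 km².
Ratio = 21270 / 46650 ≈ 0.456.

0.456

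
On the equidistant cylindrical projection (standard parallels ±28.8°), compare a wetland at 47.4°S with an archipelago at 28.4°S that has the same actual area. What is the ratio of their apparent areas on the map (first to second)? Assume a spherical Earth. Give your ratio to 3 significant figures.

With standard parallel φ₀ = 28.8°, the equirectangular projection gives x = Rλ cos φ₀, y = Rφ, so h = 1 and k = cos 28.8° / cos φ.
Areal scale at 47.4°: h·k = 1.000 × 1.295 = 1.295.
Areal scale at 28.4°: h·k = 1.000 × 0.9962 = 0.9962.
Ratio = 1.295/0.9962 ≈ 1.30.

1.30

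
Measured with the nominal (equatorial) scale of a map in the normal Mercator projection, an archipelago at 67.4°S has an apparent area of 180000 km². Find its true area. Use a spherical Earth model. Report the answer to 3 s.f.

26600 km²

The Mercator projection is conformal; its linear scale factor is the same in every direction and equals sec φ = 1/cos φ.
Areal scale = k² = sec²φ = 1/cos²(67.4°) = 1/0.3843² = 6.771.
True area = apparent / (areal scale) = 180000 / 6.771 ≈ 26600 km².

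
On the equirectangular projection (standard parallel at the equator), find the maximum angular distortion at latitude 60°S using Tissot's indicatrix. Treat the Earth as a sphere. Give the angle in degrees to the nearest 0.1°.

In the plate carrée (x = Rλ, y = Rφ), meridians are true-scale (h = 1) and parallels are stretched by k = sec φ.
At 60°: h = 1.000, k = 2.000; principal scales a = 2.000, b = 1.000.
sin(ω/2) = (a − b)/(a + b) = 1.0000/3.000 = 0.3333, so ω = 2 arcsin(0.3333) ≈ 38.9°.

38.9°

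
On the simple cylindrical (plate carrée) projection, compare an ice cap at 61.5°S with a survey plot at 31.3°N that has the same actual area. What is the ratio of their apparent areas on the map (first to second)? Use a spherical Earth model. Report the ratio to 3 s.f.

For the equirectangular projection with φ₀ = 0 (plate carrée), h = 1 along meridians and k = sec φ along parallels.
Areal scale at 61.5°: h·k = 1.000 × 2.096 = 2.096.
Areal scale at 31.3°: h·k = 1.000 × 1.170 = 1.170.
Ratio = 2.096/1.170 ≈ 1.79.

1.79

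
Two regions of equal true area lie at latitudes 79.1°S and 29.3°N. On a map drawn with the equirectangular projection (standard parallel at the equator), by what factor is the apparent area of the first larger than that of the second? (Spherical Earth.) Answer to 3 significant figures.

4.61

For the equirectangular projection with φ₀ = 0 (plate carrée), h = 1 along meridians and k = sec φ along parallels.
Areal scale at 79.1°: h·k = 1.000 × 5.288 = 5.288.
Areal scale at 29.3°: h·k = 1.000 × 1.147 = 1.147.
Ratio = 5.288/1.147 ≈ 4.61.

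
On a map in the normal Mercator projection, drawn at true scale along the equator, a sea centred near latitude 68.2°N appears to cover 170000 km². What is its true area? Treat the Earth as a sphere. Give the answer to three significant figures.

23400 km²

For Mercator, h = k = sec φ (a conformal cylindrical projection has a single point scale, 1/cos φ).
Areal scale = k² = sec²φ = 1/cos²(68.2°) = 1/0.3714² = 7.251.
True area = apparent / (areal scale) = 170000 / 7.251 ≈ 23400 km².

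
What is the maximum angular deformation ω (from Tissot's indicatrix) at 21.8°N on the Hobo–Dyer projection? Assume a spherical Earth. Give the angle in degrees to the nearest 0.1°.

The Hobo–Dyer projection is cylindrical equal-area with φ₀ = 37.5°. Cylindrical equal-area (φ₀ = 37.5°): h = cos φ / cos 37.5° along meridians, k = cos 37.5° / cos φ along parallels; h·k = 1.
At 21.8°: h = 1.170, k = 0.8545; principal scales a = 1.170, b = 0.8545.
sin(ω/2) = (a − b)/(a + b) = 0.3159/2.025 = 0.1560, so ω = 2 arcsin(0.1560) ≈ 17.9°.

17.9°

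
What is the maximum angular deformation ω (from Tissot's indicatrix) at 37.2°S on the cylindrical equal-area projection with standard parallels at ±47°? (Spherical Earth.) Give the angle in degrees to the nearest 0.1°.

17.7°

For cylindrical equal-area with standard parallel φ₀, h = cos φ / cos φ₀ and k = cos φ₀ / cos φ, so h·k = 1.
At 37.2°: h = 1.168, k = 0.8562; principal scales a = 1.168, b = 0.8562.
sin(ω/2) = (a − b)/(a + b) = 0.3117/2.024 = 0.1540, so ω = 2 arcsin(0.1540) ≈ 17.7°.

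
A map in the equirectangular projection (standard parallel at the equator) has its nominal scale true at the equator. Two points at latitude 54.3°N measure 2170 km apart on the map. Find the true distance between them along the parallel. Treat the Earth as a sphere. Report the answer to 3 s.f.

For the equirectangular projection with φ₀ = 0 (plate carrée), h = 1 along meridians and k = sec φ along parallels.
Along the parallel at 54.3°, map distances are exaggerated by k = sec 54.3° = 1.714.
True distance = 2170 / 1.714 = 2170 × cos 54.3° ≈ 1270 km.

1270 km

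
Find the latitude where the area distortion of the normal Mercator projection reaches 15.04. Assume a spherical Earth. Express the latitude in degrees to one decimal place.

Mercator areal scale is sec²φ.
sec²φ = 15.04  ⇒  cos²φ = 0.06649  ⇒  cos φ = 0.2579.
φ = arccos(0.2579) ≈ 75.1°.

75.1°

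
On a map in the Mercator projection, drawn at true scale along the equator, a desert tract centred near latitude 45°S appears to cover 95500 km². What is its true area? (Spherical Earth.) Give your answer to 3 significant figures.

Mercator is conformal, so the point scale is isotropic: h = k = sec φ = 1/cos φ.
Areal scale = k² = sec²φ = 1/cos²(45°) = 1/0.7071² = 2.000.
True area = apparent / (areal scale) = 95500 / 2.000 ≈ 47800 km².

47800 km²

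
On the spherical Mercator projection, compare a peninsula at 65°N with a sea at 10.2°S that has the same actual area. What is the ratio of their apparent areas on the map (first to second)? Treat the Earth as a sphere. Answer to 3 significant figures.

5.42

Mercator areal scale is sec²φ.
At 65°: sec²(65°) = 1/0.4226² = 5.599.
At 10.2°: sec²(10.2°) = 1/0.9842² = 1.032.
Ratio = 5.599/1.032 = cos²(10.2°)/cos²(65°) ≈ 5.42.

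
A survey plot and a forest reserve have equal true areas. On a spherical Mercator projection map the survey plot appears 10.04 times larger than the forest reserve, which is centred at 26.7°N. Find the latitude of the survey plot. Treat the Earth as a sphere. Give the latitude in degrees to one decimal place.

Mercator areal scale is sec²φ, so apparent-area ratio = sec²φ₁ / sec²φ₂ = cos²φ₂ / cos²φ₁.
cos²φ₂ / cos²φ₁ = 10.04  ⇒  cos φ₁ = cos 26.7° / √10.04 = 0.8934/3.169 = 0.2819.
φ₁ = arccos(0.2819) ≈ 73.6°.

73.6°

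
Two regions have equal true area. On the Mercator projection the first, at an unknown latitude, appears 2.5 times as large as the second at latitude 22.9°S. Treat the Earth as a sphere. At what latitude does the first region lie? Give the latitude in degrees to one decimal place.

Mercator areal scale is sec²φ, so apparent-area ratio = sec²φ₁ / sec²φ₂ = cos²φ₂ / cos²φ₁.
cos²φ₂ / cos²φ₁ = 2.5  ⇒  cos φ₁ = cos 22.9° / √2.5 = 0.9212/1.581 = 0.5826.
φ₁ = arccos(0.5826) ≈ 54.4°.

54.4°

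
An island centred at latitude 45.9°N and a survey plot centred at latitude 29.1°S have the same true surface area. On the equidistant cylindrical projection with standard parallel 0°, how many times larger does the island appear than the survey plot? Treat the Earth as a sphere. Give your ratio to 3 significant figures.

1.26

For the equirectangular projection with φ₀ = 0 (plate carrée), h = 1 along meridians and k = sec φ along parallels.
Areal scale at 45.9°: h·k = 1.000 × 1.437 = 1.437.
Areal scale at 29.1°: h·k = 1.000 × 1.144 = 1.144.
Ratio = 1.437/1.144 ≈ 1.26.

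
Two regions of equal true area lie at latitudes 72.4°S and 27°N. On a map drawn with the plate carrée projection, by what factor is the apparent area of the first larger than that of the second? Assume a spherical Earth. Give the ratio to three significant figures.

For the equirectangular projection with φ₀ = 0 (plate carrée), h = 1 along meridians and k = sec φ along parallels.
Areal scale at 72.4°: h·k = 1.000 × 3.307 = 3.307.
Areal scale at 27°: h·k = 1.000 × 1.122 = 1.122.
Ratio = 3.307/1.122 ≈ 2.95.

2.95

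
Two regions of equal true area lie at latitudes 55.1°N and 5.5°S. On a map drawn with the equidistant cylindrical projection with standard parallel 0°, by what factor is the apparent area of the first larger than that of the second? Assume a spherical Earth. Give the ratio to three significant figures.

1.74

Plate carrée maps x = Rλ, y = Rφ. The meridian scale is h = 1 and the parallel scale is k = 1/cos φ = sec φ.
Areal scale at 55.1°: h·k = 1.000 × 1.748 = 1.748.
Areal scale at 5.5°: h·k = 1.000 × 1.005 = 1.005.
Ratio = 1.748/1.005 ≈ 1.74.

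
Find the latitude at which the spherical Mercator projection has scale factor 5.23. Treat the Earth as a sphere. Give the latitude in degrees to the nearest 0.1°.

Mercator scale is k = sec φ = 1/cos φ.
1/cos φ = 5.23  ⇒  cos φ = 0.1912  ⇒  φ = arccos(0.1912) ≈ 79.0°.

79.0°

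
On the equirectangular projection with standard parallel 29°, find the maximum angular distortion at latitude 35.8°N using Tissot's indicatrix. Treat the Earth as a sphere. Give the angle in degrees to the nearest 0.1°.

4.3°

The equidistant cylindrical projection with φ₀ = 29° has h = 1 (meridians true) and k = cos φ₀ / cos φ along parallels.
At 35.8°: h = 1.000, k = 1.078; principal scales a = 1.078, b = 1.000.
sin(ω/2) = (a − b)/(a + b) = 0.07836/2.078 = 0.03770, so ω = 2 arcsin(0.03770) ≈ 4.3°.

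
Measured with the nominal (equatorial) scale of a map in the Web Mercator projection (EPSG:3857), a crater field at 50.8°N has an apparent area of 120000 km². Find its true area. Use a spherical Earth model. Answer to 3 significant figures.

Mercator is conformal, so the point scale is isotropic: h = k = sec φ = 1/cos φ.
Areal scale = k² = sec²φ = 1/cos²(50.8°) = 1/0.6320² = 2.503.
True area = apparent / (areal scale) = 120000 / 2.503 ≈ 47900 km².

47900 km²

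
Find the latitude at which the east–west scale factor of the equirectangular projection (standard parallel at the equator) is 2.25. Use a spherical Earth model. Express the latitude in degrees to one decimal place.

Plate carrée: h = 1, k = sec φ along parallels.
sec φ = 2.25  ⇒  cos φ = 0.4444  ⇒  φ ≈ 63.6°.

63.6°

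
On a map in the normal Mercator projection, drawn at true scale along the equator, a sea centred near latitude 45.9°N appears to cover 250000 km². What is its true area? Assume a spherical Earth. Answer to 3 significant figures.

For Mercator, h = k = sec φ (a conformal cylindrical projection has a single point scale, 1/cos φ).
Areal scale = k² = sec²φ = 1/cos²(45.9°) = 1/0.6959² = 2.065.
True area = apparent / (areal scale) = 250000 / 2.065 ≈ 121000 km².

121000 km²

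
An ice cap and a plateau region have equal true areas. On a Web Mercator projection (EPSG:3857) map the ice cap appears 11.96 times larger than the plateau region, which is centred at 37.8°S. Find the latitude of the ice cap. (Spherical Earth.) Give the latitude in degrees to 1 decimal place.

76.8°

Mercator areal scale is sec²φ, so apparent-area ratio = sec²φ₁ / sec²φ₂ = cos²φ₂ / cos²φ₁.
cos²φ₂ / cos²φ₁ = 11.96  ⇒  cos φ₁ = cos 37.8° / √11.96 = 0.7902/3.458 = 0.2285.
φ₁ = arccos(0.2285) ≈ 76.8°.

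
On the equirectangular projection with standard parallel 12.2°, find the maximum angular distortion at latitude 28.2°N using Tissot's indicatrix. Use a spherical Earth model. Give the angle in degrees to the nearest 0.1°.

In the equirectangular projection with standard parallel φ₀ = 12.2° (x = Rλ cos φ₀, y = Rφ), meridians are true-scale (h = 1) and the parallel scale is k = cos φ₀ / cos φ.
At 28.2°: h = 1.000, k = 1.109; principal scales a = 1.109, b = 1.000.
sin(ω/2) = (a − b)/(a + b) = 0.1091/2.109 = 0.05171, so ω = 2 arcsin(0.05171) ≈ 5.9°.

5.9°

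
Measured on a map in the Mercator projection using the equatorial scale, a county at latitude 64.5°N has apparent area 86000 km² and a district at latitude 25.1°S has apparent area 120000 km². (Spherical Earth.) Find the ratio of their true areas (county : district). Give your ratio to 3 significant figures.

0.162

On Mercator the areal scale is sec²φ, so true area = apparent × cos²φ.
True area of county: 86000 × cos²(64.5°) = 86000 × 0.1853 = 15940 km².
True area of district: 120000 × cos²(25.1°) = 120000 × 0.8201 = 98410 km².
Ratio = 15940 / 98410 ≈ 0.162.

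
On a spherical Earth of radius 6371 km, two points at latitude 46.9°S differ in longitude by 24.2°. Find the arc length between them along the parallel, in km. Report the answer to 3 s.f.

1840 km

Arc length along a parallel = R cos φ · Δλ (with Δλ in radians).
= 6371 × cos 46.9° × (24.2° × π/180) = 6371 × 0.6833 × 0.4224 ≈ 1840 km.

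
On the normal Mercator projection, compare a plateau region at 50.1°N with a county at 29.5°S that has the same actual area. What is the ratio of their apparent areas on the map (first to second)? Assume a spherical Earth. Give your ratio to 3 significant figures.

1.84

Mercator areal scale is sec²φ.
At 50.1°: sec²(50.1°) = 1/0.6414² = 2.430.
At 29.5°: sec²(29.5°) = 1/0.8704² = 1.320.
Ratio = 2.430/1.320 = cos²(29.5°)/cos²(50.1°) ≈ 1.84.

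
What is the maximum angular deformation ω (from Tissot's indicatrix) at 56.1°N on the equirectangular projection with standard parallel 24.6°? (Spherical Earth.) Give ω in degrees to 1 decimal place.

The equidistant cylindrical projection with φ₀ = 24.6° has h = 1 (meridians true) and k = cos φ₀ / cos φ along parallels.
At 56.1°: h = 1.000, k = 1.630; principal scales a = 1.630, b = 1.000.
sin(ω/2) = (a − b)/(a + b) = 0.6302/2.630 = 0.2396, so ω = 2 arcsin(0.2396) ≈ 27.7°.

27.7°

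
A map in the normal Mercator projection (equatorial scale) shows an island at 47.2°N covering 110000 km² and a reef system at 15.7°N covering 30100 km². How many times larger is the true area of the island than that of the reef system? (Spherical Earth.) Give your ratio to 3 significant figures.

1.82

Mercator's areal exaggeration is sec²φ; hence true area = (apparent area) · cos²φ.
True area of island: 110000 × cos²(47.2°) = 110000 × 0.4616 = 50780 km².
True area of reef system: 30100 × cos²(15.7°) = 30100 × 0.9268 = 27900 km².
Ratio = 50780 / 27900 ≈ 1.82.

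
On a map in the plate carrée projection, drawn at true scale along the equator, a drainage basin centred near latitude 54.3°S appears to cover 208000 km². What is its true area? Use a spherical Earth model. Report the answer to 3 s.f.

121000 km²

In the plate carrée (x = Rλ, y = Rφ), meridians are true-scale (h = 1) and parallels are stretched by k = sec φ.
Areal scale = h·k = 1 × sec φ; at 54.3°, h = 1.000, k = 1.714, so h·k = 1.714.
True area = apparent / (areal scale) = 208000 / 1.714 ≈ 121000 km².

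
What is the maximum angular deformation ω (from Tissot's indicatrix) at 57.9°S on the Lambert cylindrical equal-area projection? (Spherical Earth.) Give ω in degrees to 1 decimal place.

68.1°

The Lambert cylindrical equal-area projection is the cylindrical equal-area projection with its standard parallel at the equator (φ₀ = 0). A cylindrical equal-area projection with standard parallel φ₀ has meridian scale h = cos φ / cos φ₀ and parallel scale k = cos φ₀ / cos φ (so areas are preserved, h·k = 1).
At 57.9°: h = 0.5314, k = 1.882; principal scales a = 1.882, b = 0.5314.
sin(ω/2) = (a − b)/(a + b) = 1.350/2.413 = 0.5596, so ω = 2 arcsin(0.5596) ≈ 68.1°.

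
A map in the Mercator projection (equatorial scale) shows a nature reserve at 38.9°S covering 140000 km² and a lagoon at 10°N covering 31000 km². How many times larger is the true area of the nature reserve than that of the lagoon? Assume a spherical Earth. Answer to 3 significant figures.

2.82

Since Mercator area scale is 1/cos²φ, the true area equals the apparent area multiplied by cos²φ.
True area of nature reserve: 140000 × cos²(38.9°) = 140000 × 0.6057 = 84790 km².
True area of lagoon: 31000 × cos²(10°) = 31000 × 0.9698 = 30070 km².
Ratio = 84790 / 30070 ≈ 2.82.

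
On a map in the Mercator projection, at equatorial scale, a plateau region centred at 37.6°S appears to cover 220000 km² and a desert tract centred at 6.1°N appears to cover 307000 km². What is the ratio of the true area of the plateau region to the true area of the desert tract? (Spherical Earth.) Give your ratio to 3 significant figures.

0.455

Mercator's areal exaggeration is sec²φ; hence true area = (apparent area) · cos²φ.
True area of plateau region: 220000 × cos²(37.6°) = 220000 × 0.6277 = 138100 km².
True area of desert tract: 307000 × cos²(6.1°) = 307000 × 0.9887 = 303500 km².
Ratio = 138100 / 303500 ≈ 0.455.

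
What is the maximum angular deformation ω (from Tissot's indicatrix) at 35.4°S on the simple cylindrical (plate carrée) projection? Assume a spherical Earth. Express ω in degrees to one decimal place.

11.7°

Plate carrée maps x = Rλ, y = Rφ. The meridian scale is h = 1 and the parallel scale is k = 1/cos φ = sec φ.
At 35.4°: h = 1.000, k = 1.227; principal scales a = 1.227, b = 1.000.
sin(ω/2) = (a − b)/(a + b) = 0.2268/2.227 = 0.1019, so ω = 2 arcsin(0.1019) ≈ 11.7°.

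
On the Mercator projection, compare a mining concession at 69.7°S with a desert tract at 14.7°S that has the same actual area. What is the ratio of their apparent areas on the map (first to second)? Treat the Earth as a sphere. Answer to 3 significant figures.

7.77

Mercator is conformal with k = sec φ, so areal scale = k² = sec²φ.
At 69.7°: sec²(69.7°) = 1/0.3469² = 8.308.
At 14.7°: sec²(14.7°) = 1/0.9673² = 1.069.
Ratio = 8.308/1.069 = cos²(14.7°)/cos²(69.7°) ≈ 7.77.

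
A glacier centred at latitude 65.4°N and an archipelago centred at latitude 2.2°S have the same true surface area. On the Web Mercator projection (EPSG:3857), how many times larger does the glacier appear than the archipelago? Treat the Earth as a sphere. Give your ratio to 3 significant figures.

Mercator is conformal with k = sec φ, so areal scale = k² = sec²φ.
At 65.4°: sec²(65.4°) = 1/0.4163² = 5.771.
At 2.2°: sec²(2.2°) = 1/0.9993² = 1.001.
Ratio = 5.771/1.001 = cos²(2.2°)/cos²(65.4°) ≈ 5.76.

5.76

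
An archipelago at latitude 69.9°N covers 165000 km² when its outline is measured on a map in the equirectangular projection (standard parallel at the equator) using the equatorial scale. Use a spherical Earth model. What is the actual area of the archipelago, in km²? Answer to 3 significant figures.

56700 km²

Plate carrée maps x = Rλ, y = Rφ. The meridian scale is h = 1 and the parallel scale is k = 1/cos φ = sec φ.
Areal scale = h·k = 1 × sec φ; at 69.9°, h = 1.000, k = 2.910, so h·k = 2.910.
True area = apparent / (areal scale) = 165000 / 2.910 ≈ 56700 km².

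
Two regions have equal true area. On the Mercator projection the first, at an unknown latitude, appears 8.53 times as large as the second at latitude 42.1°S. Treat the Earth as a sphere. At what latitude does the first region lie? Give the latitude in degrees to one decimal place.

75.3°

On Mercator, (apparent₁)/(apparent₂) = sec²φ₁ / sec²φ₂ when true areas are equal.
cos²φ₂ / cos²φ₁ = 8.53  ⇒  cos φ₁ = cos 42.1° / √8.53 = 0.7420/2.921 = 0.2540.
φ₁ = arccos(0.2540) ≈ 75.3°.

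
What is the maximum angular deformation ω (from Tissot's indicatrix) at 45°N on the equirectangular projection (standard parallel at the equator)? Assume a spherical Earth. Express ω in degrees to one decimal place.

19.8°

Plate carrée maps x = Rλ, y = Rφ. The meridian scale is h = 1 and the parallel scale is k = 1/cos φ = sec φ.
At 45°: h = 1.000, k = 1.414; principal scales a = 1.414, b = 1.000.
sin(ω/2) = (a − b)/(a + b) = 0.4142/2.414 = 0.1716, so ω = 2 arcsin(0.1716) ≈ 19.8°.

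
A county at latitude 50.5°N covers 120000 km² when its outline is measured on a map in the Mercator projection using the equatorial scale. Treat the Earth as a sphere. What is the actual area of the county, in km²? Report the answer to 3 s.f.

For Mercator, h = k = sec φ (a conformal cylindrical projection has a single point scale, 1/cos φ).
Areal scale = k² = sec²φ = 1/cos²(50.5°) = 1/0.6361² = 2.472.
True area = apparent / (areal scale) = 120000 / 2.472 ≈ 48600 km².

48600 km²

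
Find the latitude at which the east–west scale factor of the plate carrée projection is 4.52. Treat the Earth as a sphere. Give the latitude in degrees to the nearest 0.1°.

Plate carrée: h = 1, k = sec φ along parallels.
sec φ = 4.52  ⇒  cos φ = 0.2212  ⇒  φ ≈ 77.2°.

77.2°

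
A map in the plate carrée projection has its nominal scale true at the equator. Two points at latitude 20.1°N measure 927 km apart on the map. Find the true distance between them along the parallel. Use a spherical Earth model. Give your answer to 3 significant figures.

In the plate carrée (x = Rλ, y = Rφ), meridians are true-scale (h = 1) and parallels are stretched by k = sec φ.
Along the parallel at 20.1°, map distances are exaggerated by k = sec 20.1° = 1.065.
True distance = 927 / 1.065 = 927 × cos 20.1° ≈ 871 km.

871 km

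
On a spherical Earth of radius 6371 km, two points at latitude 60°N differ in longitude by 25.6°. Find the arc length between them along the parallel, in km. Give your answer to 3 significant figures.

Arc length along a parallel = R cos φ · Δλ (with Δλ in radians).
= 6371 × cos 60° × (25.6° × π/180) = 6371 × 0.5000 × 0.4468 ≈ 1420 km.

1420 km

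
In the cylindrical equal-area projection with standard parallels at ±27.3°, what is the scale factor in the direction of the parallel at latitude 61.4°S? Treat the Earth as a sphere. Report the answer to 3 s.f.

1.86

A cylindrical equal-area projection with standard parallel φ₀ has meridian scale h = cos φ / cos φ₀ and parallel scale k = cos φ₀ / cos φ (so areas are preserved, h·k = 1).
k = cos 27.3° / cos 61.4° = 0.8886/0.4787 = 1.856.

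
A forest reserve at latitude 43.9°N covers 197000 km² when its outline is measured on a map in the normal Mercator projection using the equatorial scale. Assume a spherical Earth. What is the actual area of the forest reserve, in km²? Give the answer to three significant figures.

102000 km²

The Mercator projection is conformal; its linear scale factor is the same in every direction and equals sec φ = 1/cos φ.
Areal scale = k² = sec²φ = 1/cos²(43.9°) = 1/0.7206² = 1.926.
True area = apparent / (areal scale) = 197000 / 1.926 ≈ 102000 km².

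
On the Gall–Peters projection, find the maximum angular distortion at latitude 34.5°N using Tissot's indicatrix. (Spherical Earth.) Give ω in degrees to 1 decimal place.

17.5°

The Gall–Peters projection is cylindrical equal-area with φ₀ = 45°. For cylindrical equal-area with standard parallel φ₀, h = cos φ / cos φ₀ and k = cos φ₀ / cos φ, so h·k = 1.
At 34.5°: h = 1.165, k = 0.8580; principal scales a = 1.165, b = 0.8580.
sin(ω/2) = (a − b)/(a + b) = 0.3075/2.023 = 0.1520, so ω = 2 arcsin(0.1520) ≈ 17.5°.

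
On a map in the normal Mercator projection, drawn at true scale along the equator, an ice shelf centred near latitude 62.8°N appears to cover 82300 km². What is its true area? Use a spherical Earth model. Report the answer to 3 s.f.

17200 km²

The Mercator projection is conformal; its linear scale factor is the same in every direction and equals sec φ = 1/cos φ.
Areal scale = k² = sec²φ = 1/cos²(62.8°) = 1/0.4571² = 4.786.
True area = apparent / (areal scale) = 82300 / 4.786 ≈ 17200 km².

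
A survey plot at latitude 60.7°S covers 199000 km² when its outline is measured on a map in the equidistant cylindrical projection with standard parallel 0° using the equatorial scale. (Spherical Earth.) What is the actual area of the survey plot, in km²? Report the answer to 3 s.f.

97400 km²

In the plate carrée (x = Rλ, y = Rφ), meridians are true-scale (h = 1) and parallels are stretched by k = sec φ.
Areal scale = h·k = 1 × sec φ; at 60.7°, h = 1.000, k = 2.043, so h·k = 2.043.
True area = apparent / (areal scale) = 199000 / 2.043 ≈ 97400 km².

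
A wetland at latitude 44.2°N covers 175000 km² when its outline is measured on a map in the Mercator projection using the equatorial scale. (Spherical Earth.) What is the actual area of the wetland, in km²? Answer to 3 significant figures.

The Mercator projection is conformal; its linear scale factor is the same in every direction and equals sec φ = 1/cos φ.
Areal scale = k² = sec²φ = 1/cos²(44.2°) = 1/0.7169² = 1.946.
True area = apparent / (areal scale) = 175000 / 1.946 ≈ 89900 km².

89900 km²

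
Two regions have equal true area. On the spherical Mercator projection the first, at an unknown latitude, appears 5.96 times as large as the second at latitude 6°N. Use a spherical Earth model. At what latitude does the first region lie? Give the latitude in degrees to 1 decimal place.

For equal true areas on Mercator, apparent areas scale as sec²φ, so the ratio is cos²φ₂ / cos²φ₁.
cos²φ₂ / cos²φ₁ = 5.96  ⇒  cos φ₁ = cos 6° / √5.96 = 0.9945/2.441 = 0.4074.
φ₁ = arccos(0.4074) ≈ 66.0°.

66.0°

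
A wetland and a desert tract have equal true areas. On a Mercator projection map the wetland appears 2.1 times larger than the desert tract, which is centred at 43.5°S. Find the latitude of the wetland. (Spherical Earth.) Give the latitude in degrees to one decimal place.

For equal true areas on Mercator, apparent areas scale as sec²φ, so the ratio is cos²φ₂ / cos²φ₁.
cos²φ₂ / cos²φ₁ = 2.1  ⇒  cos φ₁ = cos 43.5° / √2.1 = 0.7254/1.449 = 0.5006.
φ₁ = arccos(0.5006) ≈ 60.0°.

60.0°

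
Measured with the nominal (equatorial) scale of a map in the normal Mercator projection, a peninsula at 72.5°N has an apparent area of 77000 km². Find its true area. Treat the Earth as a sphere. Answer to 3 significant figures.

Mercator is conformal, so the point scale is isotropic: h = k = sec φ = 1/cos φ.
Areal scale = k² = sec²φ = 1/cos²(72.5°) = 1/0.3007² = 11.06.
True area = apparent / (areal scale) = 77000 / 11.06 ≈ 6960 km².

6960 km²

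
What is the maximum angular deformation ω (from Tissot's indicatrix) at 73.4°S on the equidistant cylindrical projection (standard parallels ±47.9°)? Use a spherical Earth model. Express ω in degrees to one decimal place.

With standard parallel φ₀ = 47.9°, the equirectangular projection gives x = Rλ cos φ₀, y = Rφ, so h = 1 and k = cos 47.9° / cos φ.
At 73.4°: h = 1.000, k = 2.347; principal scales a = 2.347, b = 1.000.
sin(ω/2) = (a − b)/(a + b) = 1.347/3.347 = 0.4024, so ω = 2 arcsin(0.4024) ≈ 47.5°.

47.5°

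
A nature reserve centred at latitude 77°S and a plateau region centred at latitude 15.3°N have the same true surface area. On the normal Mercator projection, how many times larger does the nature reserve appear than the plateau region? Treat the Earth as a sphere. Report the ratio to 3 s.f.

18.4

Mercator is conformal with k = sec φ, so areal scale = k² = sec²φ.
At 77°: sec²(77°) = 1/0.2250² = 19.76.
At 15.3°: sec²(15.3°) = 1/0.9646² = 1.075.
Ratio = 19.76/1.075 = cos²(15.3°)/cos²(77°) ≈ 18.4.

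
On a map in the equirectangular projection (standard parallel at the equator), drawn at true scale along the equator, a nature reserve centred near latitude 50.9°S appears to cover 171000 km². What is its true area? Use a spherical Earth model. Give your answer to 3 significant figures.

For the equirectangular projection with φ₀ = 0 (plate carrée), h = 1 along meridians and k = sec φ along parallels.
Areal scale = h·k = 1 × sec φ; at 50.9°, h = 1.000, k = 1.586, so h·k = 1.586.
True area = apparent / (areal scale) = 171000 / 1.586 ≈ 108000 km².

108000 km²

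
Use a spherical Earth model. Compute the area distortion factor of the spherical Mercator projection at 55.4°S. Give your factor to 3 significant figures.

3.10

Mercator is conformal, so the point scale is isotropic: h = k = sec φ = 1/cos φ.
Areal scale = k² = sec²φ = 1/cos²(55.4°) = 1/0.5678² = 3.101.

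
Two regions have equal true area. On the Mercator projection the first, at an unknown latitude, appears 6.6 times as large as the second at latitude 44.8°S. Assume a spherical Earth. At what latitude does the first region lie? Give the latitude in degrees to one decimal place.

Mercator areal scale is sec²φ, so apparent-area ratio = sec²φ₁ / sec²φ₂ = cos²φ₂ / cos²φ₁.
cos²φ₂ / cos²φ₁ = 6.6  ⇒  cos φ₁ = cos 44.8° / √6.6 = 0.7096/2.569 = 0.2762.
φ₁ = arccos(0.2762) ≈ 74.0°.

74.0°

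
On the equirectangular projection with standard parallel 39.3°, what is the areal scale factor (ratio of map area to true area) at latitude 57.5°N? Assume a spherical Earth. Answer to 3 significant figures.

1.44

In the equirectangular projection with standard parallel φ₀ = 39.3° (x = Rλ cos φ₀, y = Rφ), meridians are true-scale (h = 1) and the parallel scale is k = cos φ₀ / cos φ.
Areal scale = h·k = 1 × cos φ₀ / cos φ; at 57.5°, h = 1.000, k = 1.440, so h·k = 1.440.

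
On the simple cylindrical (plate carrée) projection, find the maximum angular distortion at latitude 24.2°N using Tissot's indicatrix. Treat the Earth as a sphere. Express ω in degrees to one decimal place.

In the plate carrée (x = Rλ, y = Rφ), meridians are true-scale (h = 1) and parallels are stretched by k = sec φ.
At 24.2°: h = 1.000, k = 1.096; principal scales a = 1.096, b = 1.000.
sin(ω/2) = (a − b)/(a + b) = 0.09635/2.096 = 0.04596, so ω = 2 arcsin(0.04596) ≈ 5.3°.

5.3°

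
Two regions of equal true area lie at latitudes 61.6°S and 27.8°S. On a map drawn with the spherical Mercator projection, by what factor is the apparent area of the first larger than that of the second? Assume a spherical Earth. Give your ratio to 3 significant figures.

On Mercator, area is exaggerated by sec²φ = 1/cos²φ.
At 61.6°: sec²(61.6°) = 1/0.4756² = 4.421.
At 27.8°: sec²(27.8°) = 1/0.8846² = 1.278.
Ratio = 4.421/1.278 = cos²(27.8°)/cos²(61.6°) ≈ 3.46.

3.46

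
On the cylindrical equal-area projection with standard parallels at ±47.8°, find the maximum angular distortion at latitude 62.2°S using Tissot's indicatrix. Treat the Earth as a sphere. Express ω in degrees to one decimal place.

40.9°

A cylindrical equal-area projection with standard parallel φ₀ has meridian scale h = cos φ / cos φ₀ and parallel scale k = cos φ₀ / cos φ (so areas are preserved, h·k = 1).
At 62.2°: h = 0.6943, k = 1.440; principal scales a = 1.440, b = 0.6943.
sin(ω/2) = (a − b)/(a + b) = 0.7459/2.135 = 0.3495, so ω = 2 arcsin(0.3495) ≈ 40.9°.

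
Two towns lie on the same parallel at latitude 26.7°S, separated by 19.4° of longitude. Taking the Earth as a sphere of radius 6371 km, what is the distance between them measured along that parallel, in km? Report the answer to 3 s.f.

1930 km

Arc length along a parallel = R cos φ · Δλ (with Δλ in radians).
= 6371 × cos 26.7° × (19.4° × π/180) = 6371 × 0.8934 × 0.3386 ≈ 1930 km.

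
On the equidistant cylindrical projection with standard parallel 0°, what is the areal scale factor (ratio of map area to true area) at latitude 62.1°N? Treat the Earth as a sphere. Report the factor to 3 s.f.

2.14

For the equirectangular projection with φ₀ = 0 (plate carrée), h = 1 along meridians and k = sec φ along parallels.
Areal scale = h·k = 1 × sec φ; at 62.1°, h = 1.000, k = 2.137, so h·k = 2.137.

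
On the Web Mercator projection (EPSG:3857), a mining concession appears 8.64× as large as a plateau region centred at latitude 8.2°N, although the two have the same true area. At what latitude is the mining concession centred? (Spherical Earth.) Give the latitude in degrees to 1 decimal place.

On Mercator, (apparent₁)/(apparent₂) = sec²φ₁ / sec²φ₂ when true areas are equal.
cos²φ₂ / cos²φ₁ = 8.64  ⇒  cos φ₁ = cos 8.2° / √8.64 = 0.9898/2.939 = 0.3367.
φ₁ = arccos(0.3367) ≈ 70.3°.

70.3°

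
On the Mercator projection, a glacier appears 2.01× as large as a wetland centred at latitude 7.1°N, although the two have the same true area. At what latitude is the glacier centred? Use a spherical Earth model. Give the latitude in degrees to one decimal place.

On Mercator, (apparent₁)/(apparent₂) = sec²φ₁ / sec²φ₂ when true areas are equal.
cos²φ₂ / cos²φ₁ = 2.01  ⇒  cos φ₁ = cos 7.1° / √2.01 = 0.9923/1.418 = 0.6999.
φ₁ = arccos(0.6999) ≈ 45.6°.

45.6°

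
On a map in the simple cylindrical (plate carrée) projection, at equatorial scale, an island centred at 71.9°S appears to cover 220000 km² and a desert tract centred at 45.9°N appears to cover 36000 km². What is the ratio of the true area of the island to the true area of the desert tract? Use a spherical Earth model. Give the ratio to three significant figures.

2.73

Plate carrée has h = 1 and k = sec φ, giving areal scale sec φ; true area = (apparent area) · cos φ.
True area of island: 220000 × cos(71.9°) = 220000 × 0.3107 = 68350 km².
True area of desert tract: 36000 × cos(45.9°) = 36000 × 0.6959 = 25050 km².
Ratio = 68350 / 25050 ≈ 2.73.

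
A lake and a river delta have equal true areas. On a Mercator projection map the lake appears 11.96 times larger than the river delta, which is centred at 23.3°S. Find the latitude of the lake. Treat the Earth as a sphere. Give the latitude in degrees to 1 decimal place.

74.6°

Mercator areal scale is sec²φ, so apparent-area ratio = sec²φ₁ / sec²φ₂ = cos²φ₂ / cos²φ₁.
cos²φ₂ / cos²φ₁ = 11.96  ⇒  cos φ₁ = cos 23.3° / √11.96 = 0.9184/3.458 = 0.2656.
φ₁ = arccos(0.2656) ≈ 74.6°.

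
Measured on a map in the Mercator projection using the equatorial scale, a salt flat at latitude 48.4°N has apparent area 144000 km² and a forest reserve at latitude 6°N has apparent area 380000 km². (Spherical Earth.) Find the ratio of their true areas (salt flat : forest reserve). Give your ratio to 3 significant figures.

Mercator's areal exaggeration is sec²φ; hence true area = (apparent area) · cos²φ.
True area of salt flat: 144000 × cos²(48.4°) = 144000 × 0.4408 = 63470 km².
True area of forest reserve: 380000 × cos²(6°) = 380000 × 0.9891 = 375800 km².
Ratio = 63470 / 375800 ≈ 0.169.

0.169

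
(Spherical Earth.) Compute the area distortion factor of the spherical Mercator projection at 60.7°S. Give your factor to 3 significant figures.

For Mercator, h = k = sec φ (a conformal cylindrical projection has a single point scale, 1/cos φ).
Areal scale = k² = sec²φ = 1/cos²(60.7°) = 1/0.4894² = 4.175.

4.18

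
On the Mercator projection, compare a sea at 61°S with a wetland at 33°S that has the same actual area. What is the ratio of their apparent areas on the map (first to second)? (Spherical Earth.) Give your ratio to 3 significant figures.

2.99

On Mercator, area is exaggerated by sec²φ = 1/cos²φ.
At 61°: sec²(61°) = 1/0.4848² = 4.255.
At 33°: sec²(33°) = 1/0.8387² = 1.422.
Ratio = 4.255/1.422 = cos²(33°)/cos²(61°) ≈ 2.99.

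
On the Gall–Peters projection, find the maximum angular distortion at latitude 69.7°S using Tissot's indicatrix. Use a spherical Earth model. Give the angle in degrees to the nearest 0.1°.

75.5°

The Gall–Peters projection is cylindrical equal-area with φ₀ = 45°. For cylindrical equal-area with standard parallel φ₀, h = cos φ / cos φ₀ and k = cos φ₀ / cos φ, so h·k = 1.
At 69.7°: h = 0.4906, k = 2.038; principal scales a = 2.038, b = 0.4906.
sin(ω/2) = (a − b)/(a + b) = 1.548/2.529 = 0.6120, so ω = 2 arcsin(0.6120) ≈ 75.5°.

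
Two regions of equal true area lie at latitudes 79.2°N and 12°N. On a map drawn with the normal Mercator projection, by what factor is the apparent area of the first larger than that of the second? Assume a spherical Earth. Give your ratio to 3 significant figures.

27.2

Mercator is conformal with k = sec φ, so areal scale = k² = sec²φ.
At 79.2°: sec²(79.2°) = 1/0.1874² = 28.48.
At 12°: sec²(12°) = 1/0.9781² = 1.045.
Ratio = 28.48/1.045 = cos²(12°)/cos²(79.2°) ≈ 27.2.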